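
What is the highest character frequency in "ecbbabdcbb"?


Input: ecbbabdcbb
Character counts:
  'a': 1
  'b': 5
  'c': 2
  'd': 1
  'e': 1
Maximum frequency: 5

5


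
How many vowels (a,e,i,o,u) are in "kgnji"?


Input: kgnji
Checking each character:
  'k' at position 0: consonant
  'g' at position 1: consonant
  'n' at position 2: consonant
  'j' at position 3: consonant
  'i' at position 4: vowel (running total: 1)
Total vowels: 1

1


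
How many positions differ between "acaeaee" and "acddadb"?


Comparing "acaeaee" and "acddadb" position by position:
  Position 0: 'a' vs 'a' => same
  Position 1: 'c' vs 'c' => same
  Position 2: 'a' vs 'd' => DIFFER
  Position 3: 'e' vs 'd' => DIFFER
  Position 4: 'a' vs 'a' => same
  Position 5: 'e' vs 'd' => DIFFER
  Position 6: 'e' vs 'b' => DIFFER
Positions that differ: 4

4


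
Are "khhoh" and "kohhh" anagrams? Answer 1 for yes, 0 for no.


Strings: "khhoh", "kohhh"
Sorted first:  hhhko
Sorted second: hhhko
Sorted forms match => anagrams

1


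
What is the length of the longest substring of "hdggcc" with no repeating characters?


Input: "hdggcc"
Sliding window (track last position of each char):
  Position 0 ('h'): window [0,0] length 1 -- new best
  Position 1 ('d'): window [0,1] length 2 -- new best
  Position 2 ('g'): window [0,2] length 3 -- new best
  Position 3 ('g'): repeat (last at 2), move window start to 3
  Position 3 ('g'): window [3,3] length 1
  Position 4 ('c'): window [3,4] length 2
  Position 5 ('c'): repeat (last at 4), move window start to 5
  Position 5 ('c'): window [5,5] length 1
Longest substring with no repeats: "hdg" with length 3

3


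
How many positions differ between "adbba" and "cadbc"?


Comparing "adbba" and "cadbc" position by position:
  Position 0: 'a' vs 'c' => DIFFER
  Position 1: 'd' vs 'a' => DIFFER
  Position 2: 'b' vs 'd' => DIFFER
  Position 3: 'b' vs 'b' => same
  Position 4: 'a' vs 'c' => DIFFER
Positions that differ: 4

4


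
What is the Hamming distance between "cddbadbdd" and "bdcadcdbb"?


Comparing "cddbadbdd" and "bdcadcdbb" position by position:
  Position 0: 'c' vs 'b' => differ
  Position 1: 'd' vs 'd' => same
  Position 2: 'd' vs 'c' => differ
  Position 3: 'b' vs 'a' => differ
  Position 4: 'a' vs 'd' => differ
  Position 5: 'd' vs 'c' => differ
  Position 6: 'b' vs 'd' => differ
  Position 7: 'd' vs 'b' => differ
  Position 8: 'd' vs 'b' => differ
Total differences (Hamming distance): 8

8


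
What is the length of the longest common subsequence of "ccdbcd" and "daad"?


LCS of "ccdbcd" and "daad"
DP table:
           d    a    a    d
      0    0    0    0    0
  c   0    0    0    0    0
  c   0    0    0    0    0
  d   0    1    1    1    1
  b   0    1    1    1    1
  c   0    1    1    1    1
  d   0    1    1    1    2
LCS length = dp[6][4] = 2

2


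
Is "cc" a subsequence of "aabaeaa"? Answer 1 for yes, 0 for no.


Check if "cc" is a subsequence of "aabaeaa"
Greedy scan:
  Position 0 ('a'): no match needed
  Position 1 ('a'): no match needed
  Position 2 ('b'): no match needed
  Position 3 ('a'): no match needed
  Position 4 ('e'): no match needed
  Position 5 ('a'): no match needed
  Position 6 ('a'): no match needed
Only matched 0/2 characters => not a subsequence

0


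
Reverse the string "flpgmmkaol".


Input: flpgmmkaol
Reading characters right to left:
  Position 9: 'l'
  Position 8: 'o'
  Position 7: 'a'
  Position 6: 'k'
  Position 5: 'm'
  Position 4: 'm'
  Position 3: 'g'
  Position 2: 'p'
  Position 1: 'l'
  Position 0: 'f'
Reversed: loakmmgplf

loakmmgplf


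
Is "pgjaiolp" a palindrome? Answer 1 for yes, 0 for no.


Input: pgjaiolp
Reversed: ploiajgp
  Compare pos 0 ('p') with pos 7 ('p'): match
  Compare pos 1 ('g') with pos 6 ('l'): MISMATCH
  Compare pos 2 ('j') with pos 5 ('o'): MISMATCH
  Compare pos 3 ('a') with pos 4 ('i'): MISMATCH
Result: not a palindrome

0


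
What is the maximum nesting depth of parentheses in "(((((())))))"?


Input: "(((((())))))"
Tracking depth:
  Position 0 '(': depth becomes 1
  Position 1 '(': depth becomes 2
  Position 2 '(': depth becomes 3
  Position 3 '(': depth becomes 4
  Position 4 '(': depth becomes 5
  Position 5 '(': depth becomes 6
  Position 6 ')': depth becomes 5
  Position 7 ')': depth becomes 4
  Position 8 ')': depth becomes 3
  Position 9 ')': depth becomes 2
  Position 10 ')': depth becomes 1
  Position 11 ')': depth becomes 0
Maximum depth reached: 6

6


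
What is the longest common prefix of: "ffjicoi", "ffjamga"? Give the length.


Words: ffjicoi, ffjamga
  Position 0: all 'f' => match
  Position 1: all 'f' => match
  Position 2: all 'j' => match
  Position 3: ('i', 'a') => mismatch, stop
LCP = "ffj" (length 3)

3


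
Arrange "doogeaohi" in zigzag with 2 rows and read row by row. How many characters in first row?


Zigzag "doogeaohi" into 2 rows:
Placing characters:
  'd' => row 0
  'o' => row 1
  'o' => row 0
  'g' => row 1
  'e' => row 0
  'a' => row 1
  'o' => row 0
  'h' => row 1
  'i' => row 0
Rows:
  Row 0: "doeoi"
  Row 1: "ogah"
First row length: 5

5


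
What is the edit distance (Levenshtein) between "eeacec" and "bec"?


Computing edit distance: "eeacec" -> "bec"
DP table:
           b    e    c
      0    1    2    3
  e   1    1    1    2
  e   2    2    1    2
  a   3    3    2    2
  c   4    4    3    2
  e   5    5    4    3
  c   6    6    5    4
Edit distance = dp[6][3] = 4

4


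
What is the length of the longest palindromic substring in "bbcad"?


Input: "bbcad"
Checking substrings for palindromes:
  [0:2] "bb" (len 2) => palindrome
Longest palindromic substring: "bb" with length 2

2


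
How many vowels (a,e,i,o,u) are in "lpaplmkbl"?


Input: lpaplmkbl
Checking each character:
  'l' at position 0: consonant
  'p' at position 1: consonant
  'a' at position 2: vowel (running total: 1)
  'p' at position 3: consonant
  'l' at position 4: consonant
  'm' at position 5: consonant
  'k' at position 6: consonant
  'b' at position 7: consonant
  'l' at position 8: consonant
Total vowels: 1

1


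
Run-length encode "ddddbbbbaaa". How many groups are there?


Input: ddddbbbbaaa
Scanning for consecutive runs:
  Group 1: 'd' x 4 (positions 0-3)
  Group 2: 'b' x 4 (positions 4-7)
  Group 3: 'a' x 3 (positions 8-10)
Total groups: 3

3


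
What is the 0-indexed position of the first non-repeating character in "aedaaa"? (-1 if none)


Input: aedaaa
Character frequencies:
  'a': 4
  'd': 1
  'e': 1
Scanning left to right for freq == 1:
  Position 0 ('a'): freq=4, skip
  Position 1 ('e'): unique! => answer = 1

1


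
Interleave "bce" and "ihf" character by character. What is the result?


Interleaving "bce" and "ihf":
  Position 0: 'b' from first, 'i' from second => "bi"
  Position 1: 'c' from first, 'h' from second => "ch"
  Position 2: 'e' from first, 'f' from second => "ef"
Result: bichef

bichef


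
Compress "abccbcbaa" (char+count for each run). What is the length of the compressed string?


Input: abccbcbaa
Runs:
  'a' x 1 => "a1"
  'b' x 1 => "b1"
  'c' x 2 => "c2"
  'b' x 1 => "b1"
  'c' x 1 => "c1"
  'b' x 1 => "b1"
  'a' x 2 => "a2"
Compressed: "a1b1c2b1c1b1a2"
Compressed length: 14

14


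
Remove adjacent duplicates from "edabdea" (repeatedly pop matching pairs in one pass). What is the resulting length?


Input: edabdea
Stack-based adjacent duplicate removal:
  Read 'e': push. Stack: e
  Read 'd': push. Stack: ed
  Read 'a': push. Stack: eda
  Read 'b': push. Stack: edab
  Read 'd': push. Stack: edabd
  Read 'e': push. Stack: edabde
  Read 'a': push. Stack: edabdea
Final stack: "edabdea" (length 7)

7


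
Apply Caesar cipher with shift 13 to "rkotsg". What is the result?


Caesar cipher: shift "rkotsg" by 13
  'r' (pos 17) + 13 = pos 4 = 'e'
  'k' (pos 10) + 13 = pos 23 = 'x'
  'o' (pos 14) + 13 = pos 1 = 'b'
  't' (pos 19) + 13 = pos 6 = 'g'
  's' (pos 18) + 13 = pos 5 = 'f'
  'g' (pos 6) + 13 = pos 19 = 't'
Result: exbgft

exbgft


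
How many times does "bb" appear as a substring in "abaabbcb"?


Searching for "bb" in "abaabbcb"
Scanning each position:
  Position 0: "ab" => no
  Position 1: "ba" => no
  Position 2: "aa" => no
  Position 3: "ab" => no
  Position 4: "bb" => MATCH
  Position 5: "bc" => no
  Position 6: "cb" => no
Total occurrences: 1

1


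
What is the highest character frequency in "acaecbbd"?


Input: acaecbbd
Character counts:
  'a': 2
  'b': 2
  'c': 2
  'd': 1
  'e': 1
Maximum frequency: 2

2


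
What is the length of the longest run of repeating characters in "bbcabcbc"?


Input: "bbcabcbc"
Scanning for longest run:
  Position 1 ('b'): continues run of 'b', length=2
  Position 2 ('c'): new char, reset run to 1
  Position 3 ('a'): new char, reset run to 1
  Position 4 ('b'): new char, reset run to 1
  Position 5 ('c'): new char, reset run to 1
  Position 6 ('b'): new char, reset run to 1
  Position 7 ('c'): new char, reset run to 1
Longest run: 'b' with length 2

2


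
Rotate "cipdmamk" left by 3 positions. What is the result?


Input: "cipdmamk", rotate left by 3
First 3 characters: "cip"
Remaining characters: "dmamk"
Concatenate remaining + first: "dmamk" + "cip" = "dmamkcip"

dmamkcip


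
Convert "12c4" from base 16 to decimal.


Input: "12c4" in base 16
Positional expansion:
  Digit '1' (value 1) x 16^3 = 4096
  Digit '2' (value 2) x 16^2 = 512
  Digit 'c' (value 12) x 16^1 = 192
  Digit '4' (value 4) x 16^0 = 4
Sum = 4804

4804


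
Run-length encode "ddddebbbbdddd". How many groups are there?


Input: ddddebbbbdddd
Scanning for consecutive runs:
  Group 1: 'd' x 4 (positions 0-3)
  Group 2: 'e' x 1 (positions 4-4)
  Group 3: 'b' x 4 (positions 5-8)
  Group 4: 'd' x 4 (positions 9-12)
Total groups: 4

4


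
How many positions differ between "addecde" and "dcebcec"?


Comparing "addecde" and "dcebcec" position by position:
  Position 0: 'a' vs 'd' => DIFFER
  Position 1: 'd' vs 'c' => DIFFER
  Position 2: 'd' vs 'e' => DIFFER
  Position 3: 'e' vs 'b' => DIFFER
  Position 4: 'c' vs 'c' => same
  Position 5: 'd' vs 'e' => DIFFER
  Position 6: 'e' vs 'c' => DIFFER
Positions that differ: 6

6


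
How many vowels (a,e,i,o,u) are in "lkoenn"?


Input: lkoenn
Checking each character:
  'l' at position 0: consonant
  'k' at position 1: consonant
  'o' at position 2: vowel (running total: 1)
  'e' at position 3: vowel (running total: 2)
  'n' at position 4: consonant
  'n' at position 5: consonant
Total vowels: 2

2


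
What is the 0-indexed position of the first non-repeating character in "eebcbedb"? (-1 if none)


Input: eebcbedb
Character frequencies:
  'b': 3
  'c': 1
  'd': 1
  'e': 3
Scanning left to right for freq == 1:
  Position 0 ('e'): freq=3, skip
  Position 1 ('e'): freq=3, skip
  Position 2 ('b'): freq=3, skip
  Position 3 ('c'): unique! => answer = 3

3


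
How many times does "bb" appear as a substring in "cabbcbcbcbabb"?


Searching for "bb" in "cabbcbcbcbabb"
Scanning each position:
  Position 0: "ca" => no
  Position 1: "ab" => no
  Position 2: "bb" => MATCH
  Position 3: "bc" => no
  Position 4: "cb" => no
  Position 5: "bc" => no
  Position 6: "cb" => no
  Position 7: "bc" => no
  Position 8: "cb" => no
  Position 9: "ba" => no
  Position 10: "ab" => no
  Position 11: "bb" => MATCH
Total occurrences: 2

2


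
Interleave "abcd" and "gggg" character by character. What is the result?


Interleaving "abcd" and "gggg":
  Position 0: 'a' from first, 'g' from second => "ag"
  Position 1: 'b' from first, 'g' from second => "bg"
  Position 2: 'c' from first, 'g' from second => "cg"
  Position 3: 'd' from first, 'g' from second => "dg"
Result: agbgcgdg

agbgcgdg


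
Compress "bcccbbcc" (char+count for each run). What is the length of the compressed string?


Input: bcccbbcc
Runs:
  'b' x 1 => "b1"
  'c' x 3 => "c3"
  'b' x 2 => "b2"
  'c' x 2 => "c2"
Compressed: "b1c3b2c2"
Compressed length: 8

8


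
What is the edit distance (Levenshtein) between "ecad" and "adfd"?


Computing edit distance: "ecad" -> "adfd"
DP table:
           a    d    f    d
      0    1    2    3    4
  e   1    1    2    3    4
  c   2    2    2    3    4
  a   3    2    3    3    4
  d   4    3    2    3    3
Edit distance = dp[4][4] = 3

3


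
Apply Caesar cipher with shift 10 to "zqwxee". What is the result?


Caesar cipher: shift "zqwxee" by 10
  'z' (pos 25) + 10 = pos 9 = 'j'
  'q' (pos 16) + 10 = pos 0 = 'a'
  'w' (pos 22) + 10 = pos 6 = 'g'
  'x' (pos 23) + 10 = pos 7 = 'h'
  'e' (pos 4) + 10 = pos 14 = 'o'
  'e' (pos 4) + 10 = pos 14 = 'o'
Result: jaghoo

jaghoo


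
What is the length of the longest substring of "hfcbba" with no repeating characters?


Input: "hfcbba"
Sliding window (track last position of each char):
  Position 0 ('h'): window [0,0] length 1 -- new best
  Position 1 ('f'): window [0,1] length 2 -- new best
  Position 2 ('c'): window [0,2] length 3 -- new best
  Position 3 ('b'): window [0,3] length 4 -- new best
  Position 4 ('b'): repeat (last at 3), move window start to 4
  Position 4 ('b'): window [4,4] length 1
  Position 5 ('a'): window [4,5] length 2
Longest substring with no repeats: "hfcb" with length 4

4


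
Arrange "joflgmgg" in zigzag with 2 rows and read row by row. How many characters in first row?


Zigzag "joflgmgg" into 2 rows:
Placing characters:
  'j' => row 0
  'o' => row 1
  'f' => row 0
  'l' => row 1
  'g' => row 0
  'm' => row 1
  'g' => row 0
  'g' => row 1
Rows:
  Row 0: "jfgg"
  Row 1: "olmg"
First row length: 4

4


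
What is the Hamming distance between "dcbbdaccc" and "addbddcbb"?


Comparing "dcbbdaccc" and "addbddcbb" position by position:
  Position 0: 'd' vs 'a' => differ
  Position 1: 'c' vs 'd' => differ
  Position 2: 'b' vs 'd' => differ
  Position 3: 'b' vs 'b' => same
  Position 4: 'd' vs 'd' => same
  Position 5: 'a' vs 'd' => differ
  Position 6: 'c' vs 'c' => same
  Position 7: 'c' vs 'b' => differ
  Position 8: 'c' vs 'b' => differ
Total differences (Hamming distance): 6

6


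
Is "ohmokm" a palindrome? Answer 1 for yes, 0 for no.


Input: ohmokm
Reversed: mkomho
  Compare pos 0 ('o') with pos 5 ('m'): MISMATCH
  Compare pos 1 ('h') with pos 4 ('k'): MISMATCH
  Compare pos 2 ('m') with pos 3 ('o'): MISMATCH
Result: not a palindrome

0


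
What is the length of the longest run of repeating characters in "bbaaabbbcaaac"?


Input: "bbaaabbbcaaac"
Scanning for longest run:
  Position 1 ('b'): continues run of 'b', length=2
  Position 2 ('a'): new char, reset run to 1
  Position 3 ('a'): continues run of 'a', length=2
  Position 4 ('a'): continues run of 'a', length=3
  Position 5 ('b'): new char, reset run to 1
  Position 6 ('b'): continues run of 'b', length=2
  Position 7 ('b'): continues run of 'b', length=3
  Position 8 ('c'): new char, reset run to 1
  Position 9 ('a'): new char, reset run to 1
  Position 10 ('a'): continues run of 'a', length=2
  Position 11 ('a'): continues run of 'a', length=3
  Position 12 ('c'): new char, reset run to 1
Longest run: 'a' with length 3

3


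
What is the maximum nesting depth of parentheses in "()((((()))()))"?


Input: "()((((()))()))"
Tracking depth:
  Position 0 '(': depth becomes 1
  Position 1 ')': depth becomes 0
  Position 2 '(': depth becomes 1
  Position 3 '(': depth becomes 2
  Position 4 '(': depth becomes 3
  Position 5 '(': depth becomes 4
  Position 6 '(': depth becomes 5
  Position 7 ')': depth becomes 4
  Position 8 ')': depth becomes 3
  Position 9 ')': depth becomes 2
  Position 10 '(': depth becomes 3
  Position 11 ')': depth becomes 2
  Position 12 ')': depth becomes 1
  Position 13 ')': depth becomes 0
Maximum depth reached: 5

5


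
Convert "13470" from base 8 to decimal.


Input: "13470" in base 8
Positional expansion:
  Digit '1' (value 1) x 8^4 = 4096
  Digit '3' (value 3) x 8^3 = 1536
  Digit '4' (value 4) x 8^2 = 256
  Digit '7' (value 7) x 8^1 = 56
  Digit '0' (value 0) x 8^0 = 0
Sum = 5944

5944


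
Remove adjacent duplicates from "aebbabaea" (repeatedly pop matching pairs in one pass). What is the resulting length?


Input: aebbabaea
Stack-based adjacent duplicate removal:
  Read 'a': push. Stack: a
  Read 'e': push. Stack: ae
  Read 'b': push. Stack: aeb
  Read 'b': matches stack top 'b' => pop. Stack: ae
  Read 'a': push. Stack: aea
  Read 'b': push. Stack: aeab
  Read 'a': push. Stack: aeaba
  Read 'e': push. Stack: aeabae
  Read 'a': push. Stack: aeabaea
Final stack: "aeabaea" (length 7)

7


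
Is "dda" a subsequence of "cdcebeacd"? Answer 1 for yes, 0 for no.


Check if "dda" is a subsequence of "cdcebeacd"
Greedy scan:
  Position 0 ('c'): no match needed
  Position 1 ('d'): matches sub[0] = 'd'
  Position 2 ('c'): no match needed
  Position 3 ('e'): no match needed
  Position 4 ('b'): no match needed
  Position 5 ('e'): no match needed
  Position 6 ('a'): no match needed
  Position 7 ('c'): no match needed
  Position 8 ('d'): matches sub[1] = 'd'
Only matched 2/3 characters => not a subsequence

0


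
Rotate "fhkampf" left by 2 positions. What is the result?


Input: "fhkampf", rotate left by 2
First 2 characters: "fh"
Remaining characters: "kampf"
Concatenate remaining + first: "kampf" + "fh" = "kampffh"

kampffh


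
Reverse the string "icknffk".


Input: icknffk
Reading characters right to left:
  Position 6: 'k'
  Position 5: 'f'
  Position 4: 'f'
  Position 3: 'n'
  Position 2: 'k'
  Position 1: 'c'
  Position 0: 'i'
Reversed: kffnkci

kffnkci


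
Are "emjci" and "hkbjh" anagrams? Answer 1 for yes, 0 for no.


Strings: "emjci", "hkbjh"
Sorted first:  ceijm
Sorted second: bhhjk
Differ at position 0: 'c' vs 'b' => not anagrams

0


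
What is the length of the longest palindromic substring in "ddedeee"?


Input: "ddedeee"
Checking substrings for palindromes:
  [1:4] "ded" (len 3) => palindrome
  [2:5] "ede" (len 3) => palindrome
  [4:7] "eee" (len 3) => palindrome
  [0:2] "dd" (len 2) => palindrome
  [4:6] "ee" (len 2) => palindrome
  [5:7] "ee" (len 2) => palindrome
Longest palindromic substring: "ded" with length 3

3


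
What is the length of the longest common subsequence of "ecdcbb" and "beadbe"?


LCS of "ecdcbb" and "beadbe"
DP table:
           b    e    a    d    b    e
      0    0    0    0    0    0    0
  e   0    0    1    1    1    1    1
  c   0    0    1    1    1    1    1
  d   0    0    1    1    2    2    2
  c   0    0    1    1    2    2    2
  b   0    1    1    1    2    3    3
  b   0    1    1    1    2    3    3
LCS length = dp[6][6] = 3

3


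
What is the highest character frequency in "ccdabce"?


Input: ccdabce
Character counts:
  'a': 1
  'b': 1
  'c': 3
  'd': 1
  'e': 1
Maximum frequency: 3

3


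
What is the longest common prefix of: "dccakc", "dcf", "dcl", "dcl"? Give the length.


Words: dccakc, dcf, dcl, dcl
  Position 0: all 'd' => match
  Position 1: all 'c' => match
  Position 2: ('c', 'f', 'l', 'l') => mismatch, stop
LCP = "dc" (length 2)

2


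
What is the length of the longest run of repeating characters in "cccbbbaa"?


Input: "cccbbbaa"
Scanning for longest run:
  Position 1 ('c'): continues run of 'c', length=2
  Position 2 ('c'): continues run of 'c', length=3
  Position 3 ('b'): new char, reset run to 1
  Position 4 ('b'): continues run of 'b', length=2
  Position 5 ('b'): continues run of 'b', length=3
  Position 6 ('a'): new char, reset run to 1
  Position 7 ('a'): continues run of 'a', length=2
Longest run: 'c' with length 3

3


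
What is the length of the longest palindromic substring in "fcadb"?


Input: "fcadb"
Checking substrings for palindromes:
  No multi-char palindromic substrings found
Longest palindromic substring: "f" with length 1

1


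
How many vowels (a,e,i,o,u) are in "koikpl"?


Input: koikpl
Checking each character:
  'k' at position 0: consonant
  'o' at position 1: vowel (running total: 1)
  'i' at position 2: vowel (running total: 2)
  'k' at position 3: consonant
  'p' at position 4: consonant
  'l' at position 5: consonant
Total vowels: 2

2


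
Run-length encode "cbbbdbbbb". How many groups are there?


Input: cbbbdbbbb
Scanning for consecutive runs:
  Group 1: 'c' x 1 (positions 0-0)
  Group 2: 'b' x 3 (positions 1-3)
  Group 3: 'd' x 1 (positions 4-4)
  Group 4: 'b' x 4 (positions 5-8)
Total groups: 4

4


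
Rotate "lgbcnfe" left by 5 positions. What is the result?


Input: "lgbcnfe", rotate left by 5
First 5 characters: "lgbcn"
Remaining characters: "fe"
Concatenate remaining + first: "fe" + "lgbcn" = "felgbcn"

felgbcn


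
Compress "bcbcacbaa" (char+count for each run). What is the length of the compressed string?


Input: bcbcacbaa
Runs:
  'b' x 1 => "b1"
  'c' x 1 => "c1"
  'b' x 1 => "b1"
  'c' x 1 => "c1"
  'a' x 1 => "a1"
  'c' x 1 => "c1"
  'b' x 1 => "b1"
  'a' x 2 => "a2"
Compressed: "b1c1b1c1a1c1b1a2"
Compressed length: 16

16


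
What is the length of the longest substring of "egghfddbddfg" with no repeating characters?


Input: "egghfddbddfg"
Sliding window (track last position of each char):
  Position 0 ('e'): window [0,0] length 1 -- new best
  Position 1 ('g'): window [0,1] length 2 -- new best
  Position 2 ('g'): repeat (last at 1), move window start to 2
  Position 2 ('g'): window [2,2] length 1
  Position 3 ('h'): window [2,3] length 2
  Position 4 ('f'): window [2,4] length 3 -- new best
  Position 5 ('d'): window [2,5] length 4 -- new best
  Position 6 ('d'): repeat (last at 5), move window start to 6
  Position 6 ('d'): window [6,6] length 1
  Position 7 ('b'): window [6,7] length 2
  Position 8 ('d'): repeat (last at 6), move window start to 7
  Position 8 ('d'): window [7,8] length 2
  Position 9 ('d'): repeat (last at 8), move window start to 9
  Position 9 ('d'): window [9,9] length 1
  Position 10 ('f'): window [9,10] length 2
  Position 11 ('g'): window [9,11] length 3
Longest substring with no repeats: "ghfd" with length 4

4


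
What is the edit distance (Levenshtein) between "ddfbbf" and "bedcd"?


Computing edit distance: "ddfbbf" -> "bedcd"
DP table:
           b    e    d    c    d
      0    1    2    3    4    5
  d   1    1    2    2    3    4
  d   2    2    2    2    3    3
  f   3    3    3    3    3    4
  b   4    3    4    4    4    4
  b   5    4    4    5    5    5
  f   6    5    5    5    6    6
Edit distance = dp[6][5] = 6

6


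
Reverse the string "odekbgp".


Input: odekbgp
Reading characters right to left:
  Position 6: 'p'
  Position 5: 'g'
  Position 4: 'b'
  Position 3: 'k'
  Position 2: 'e'
  Position 1: 'd'
  Position 0: 'o'
Reversed: pgbkedo

pgbkedo


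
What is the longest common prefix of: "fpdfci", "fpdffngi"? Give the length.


Words: fpdfci, fpdffngi
  Position 0: all 'f' => match
  Position 1: all 'p' => match
  Position 2: all 'd' => match
  Position 3: all 'f' => match
  Position 4: ('c', 'f') => mismatch, stop
LCP = "fpdf" (length 4)

4


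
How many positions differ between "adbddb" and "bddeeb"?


Comparing "adbddb" and "bddeeb" position by position:
  Position 0: 'a' vs 'b' => DIFFER
  Position 1: 'd' vs 'd' => same
  Position 2: 'b' vs 'd' => DIFFER
  Position 3: 'd' vs 'e' => DIFFER
  Position 4: 'd' vs 'e' => DIFFER
  Position 5: 'b' vs 'b' => same
Positions that differ: 4

4


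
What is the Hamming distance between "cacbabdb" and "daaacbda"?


Comparing "cacbabdb" and "daaacbda" position by position:
  Position 0: 'c' vs 'd' => differ
  Position 1: 'a' vs 'a' => same
  Position 2: 'c' vs 'a' => differ
  Position 3: 'b' vs 'a' => differ
  Position 4: 'a' vs 'c' => differ
  Position 5: 'b' vs 'b' => same
  Position 6: 'd' vs 'd' => same
  Position 7: 'b' vs 'a' => differ
Total differences (Hamming distance): 5

5


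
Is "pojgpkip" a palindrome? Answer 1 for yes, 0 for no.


Input: pojgpkip
Reversed: pikpgjop
  Compare pos 0 ('p') with pos 7 ('p'): match
  Compare pos 1 ('o') with pos 6 ('i'): MISMATCH
  Compare pos 2 ('j') with pos 5 ('k'): MISMATCH
  Compare pos 3 ('g') with pos 4 ('p'): MISMATCH
Result: not a palindrome

0


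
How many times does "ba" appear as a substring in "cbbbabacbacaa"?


Searching for "ba" in "cbbbabacbacaa"
Scanning each position:
  Position 0: "cb" => no
  Position 1: "bb" => no
  Position 2: "bb" => no
  Position 3: "ba" => MATCH
  Position 4: "ab" => no
  Position 5: "ba" => MATCH
  Position 6: "ac" => no
  Position 7: "cb" => no
  Position 8: "ba" => MATCH
  Position 9: "ac" => no
  Position 10: "ca" => no
  Position 11: "aa" => no
Total occurrences: 3

3


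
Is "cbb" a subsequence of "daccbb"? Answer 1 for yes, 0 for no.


Check if "cbb" is a subsequence of "daccbb"
Greedy scan:
  Position 0 ('d'): no match needed
  Position 1 ('a'): no match needed
  Position 2 ('c'): matches sub[0] = 'c'
  Position 3 ('c'): no match needed
  Position 4 ('b'): matches sub[1] = 'b'
  Position 5 ('b'): matches sub[2] = 'b'
All 3 characters matched => is a subsequence

1


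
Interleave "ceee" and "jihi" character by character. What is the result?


Interleaving "ceee" and "jihi":
  Position 0: 'c' from first, 'j' from second => "cj"
  Position 1: 'e' from first, 'i' from second => "ei"
  Position 2: 'e' from first, 'h' from second => "eh"
  Position 3: 'e' from first, 'i' from second => "ei"
Result: cjeiehei

cjeiehei


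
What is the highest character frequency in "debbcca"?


Input: debbcca
Character counts:
  'a': 1
  'b': 2
  'c': 2
  'd': 1
  'e': 1
Maximum frequency: 2

2


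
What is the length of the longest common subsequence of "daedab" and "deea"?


LCS of "daedab" and "deea"
DP table:
           d    e    e    a
      0    0    0    0    0
  d   0    1    1    1    1
  a   0    1    1    1    2
  e   0    1    2    2    2
  d   0    1    2    2    2
  a   0    1    2    2    3
  b   0    1    2    2    3
LCS length = dp[6][4] = 3

3


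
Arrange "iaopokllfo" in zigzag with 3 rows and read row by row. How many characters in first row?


Zigzag "iaopokllfo" into 3 rows:
Placing characters:
  'i' => row 0
  'a' => row 1
  'o' => row 2
  'p' => row 1
  'o' => row 0
  'k' => row 1
  'l' => row 2
  'l' => row 1
  'f' => row 0
  'o' => row 1
Rows:
  Row 0: "iof"
  Row 1: "apklo"
  Row 2: "ol"
First row length: 3

3


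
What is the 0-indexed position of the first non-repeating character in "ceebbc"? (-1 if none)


Input: ceebbc
Character frequencies:
  'b': 2
  'c': 2
  'e': 2
Scanning left to right for freq == 1:
  Position 0 ('c'): freq=2, skip
  Position 1 ('e'): freq=2, skip
  Position 2 ('e'): freq=2, skip
  Position 3 ('b'): freq=2, skip
  Position 4 ('b'): freq=2, skip
  Position 5 ('c'): freq=2, skip
  No unique character found => answer = -1

-1


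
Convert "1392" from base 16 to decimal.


Input: "1392" in base 16
Positional expansion:
  Digit '1' (value 1) x 16^3 = 4096
  Digit '3' (value 3) x 16^2 = 768
  Digit '9' (value 9) x 16^1 = 144
  Digit '2' (value 2) x 16^0 = 2
Sum = 5010

5010


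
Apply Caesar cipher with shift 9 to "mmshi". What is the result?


Caesar cipher: shift "mmshi" by 9
  'm' (pos 12) + 9 = pos 21 = 'v'
  'm' (pos 12) + 9 = pos 21 = 'v'
  's' (pos 18) + 9 = pos 1 = 'b'
  'h' (pos 7) + 9 = pos 16 = 'q'
  'i' (pos 8) + 9 = pos 17 = 'r'
Result: vvbqr

vvbqr


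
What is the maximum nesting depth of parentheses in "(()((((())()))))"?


Input: "(()((((())()))))"
Tracking depth:
  Position 0 '(': depth becomes 1
  Position 1 '(': depth becomes 2
  Position 2 ')': depth becomes 1
  Position 3 '(': depth becomes 2
  Position 4 '(': depth becomes 3
  Position 5 '(': depth becomes 4
  Position 6 '(': depth becomes 5
  Position 7 '(': depth becomes 6
  Position 8 ')': depth becomes 5
  Position 9 ')': depth becomes 4
  Position 10 '(': depth becomes 5
  Position 11 ')': depth becomes 4
  Position 12 ')': depth becomes 3
  Position 13 ')': depth becomes 2
  Position 14 ')': depth becomes 1
  Position 15 ')': depth becomes 0
Maximum depth reached: 6

6


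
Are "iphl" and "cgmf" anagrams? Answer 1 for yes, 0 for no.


Strings: "iphl", "cgmf"
Sorted first:  hilp
Sorted second: cfgm
Differ at position 0: 'h' vs 'c' => not anagrams

0


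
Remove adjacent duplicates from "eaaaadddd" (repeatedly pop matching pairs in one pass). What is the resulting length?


Input: eaaaadddd
Stack-based adjacent duplicate removal:
  Read 'e': push. Stack: e
  Read 'a': push. Stack: ea
  Read 'a': matches stack top 'a' => pop. Stack: e
  Read 'a': push. Stack: ea
  Read 'a': matches stack top 'a' => pop. Stack: e
  Read 'd': push. Stack: ed
  Read 'd': matches stack top 'd' => pop. Stack: e
  Read 'd': push. Stack: ed
  Read 'd': matches stack top 'd' => pop. Stack: e
Final stack: "e" (length 1)

1


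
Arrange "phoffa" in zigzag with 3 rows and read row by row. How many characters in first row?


Zigzag "phoffa" into 3 rows:
Placing characters:
  'p' => row 0
  'h' => row 1
  'o' => row 2
  'f' => row 1
  'f' => row 0
  'a' => row 1
Rows:
  Row 0: "pf"
  Row 1: "hfa"
  Row 2: "o"
First row length: 2

2


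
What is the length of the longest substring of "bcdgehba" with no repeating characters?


Input: "bcdgehba"
Sliding window (track last position of each char):
  Position 0 ('b'): window [0,0] length 1 -- new best
  Position 1 ('c'): window [0,1] length 2 -- new best
  Position 2 ('d'): window [0,2] length 3 -- new best
  Position 3 ('g'): window [0,3] length 4 -- new best
  Position 4 ('e'): window [0,4] length 5 -- new best
  Position 5 ('h'): window [0,5] length 6 -- new best
  Position 6 ('b'): repeat (last at 0), move window start to 1
  Position 6 ('b'): window [1,6] length 6
  Position 7 ('a'): window [1,7] length 7 -- new best
Longest substring with no repeats: "cdgehba" with length 7

7


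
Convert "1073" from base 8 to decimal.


Input: "1073" in base 8
Positional expansion:
  Digit '1' (value 1) x 8^3 = 512
  Digit '0' (value 0) x 8^2 = 0
  Digit '7' (value 7) x 8^1 = 56
  Digit '3' (value 3) x 8^0 = 3
Sum = 571

571


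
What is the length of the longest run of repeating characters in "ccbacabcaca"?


Input: "ccbacabcaca"
Scanning for longest run:
  Position 1 ('c'): continues run of 'c', length=2
  Position 2 ('b'): new char, reset run to 1
  Position 3 ('a'): new char, reset run to 1
  Position 4 ('c'): new char, reset run to 1
  Position 5 ('a'): new char, reset run to 1
  Position 6 ('b'): new char, reset run to 1
  Position 7 ('c'): new char, reset run to 1
  Position 8 ('a'): new char, reset run to 1
  Position 9 ('c'): new char, reset run to 1
  Position 10 ('a'): new char, reset run to 1
Longest run: 'c' with length 2

2


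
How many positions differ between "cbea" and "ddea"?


Comparing "cbea" and "ddea" position by position:
  Position 0: 'c' vs 'd' => DIFFER
  Position 1: 'b' vs 'd' => DIFFER
  Position 2: 'e' vs 'e' => same
  Position 3: 'a' vs 'a' => same
Positions that differ: 2

2


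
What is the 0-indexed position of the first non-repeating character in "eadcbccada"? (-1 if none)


Input: eadcbccada
Character frequencies:
  'a': 3
  'b': 1
  'c': 3
  'd': 2
  'e': 1
Scanning left to right for freq == 1:
  Position 0 ('e'): unique! => answer = 0

0


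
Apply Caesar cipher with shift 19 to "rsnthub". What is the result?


Caesar cipher: shift "rsnthub" by 19
  'r' (pos 17) + 19 = pos 10 = 'k'
  's' (pos 18) + 19 = pos 11 = 'l'
  'n' (pos 13) + 19 = pos 6 = 'g'
  't' (pos 19) + 19 = pos 12 = 'm'
  'h' (pos 7) + 19 = pos 0 = 'a'
  'u' (pos 20) + 19 = pos 13 = 'n'
  'b' (pos 1) + 19 = pos 20 = 'u'
Result: klgmanu

klgmanu


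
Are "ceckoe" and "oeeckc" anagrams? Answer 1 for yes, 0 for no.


Strings: "ceckoe", "oeeckc"
Sorted first:  cceeko
Sorted second: cceeko
Sorted forms match => anagrams

1


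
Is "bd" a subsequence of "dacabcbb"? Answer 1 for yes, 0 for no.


Check if "bd" is a subsequence of "dacabcbb"
Greedy scan:
  Position 0 ('d'): no match needed
  Position 1 ('a'): no match needed
  Position 2 ('c'): no match needed
  Position 3 ('a'): no match needed
  Position 4 ('b'): matches sub[0] = 'b'
  Position 5 ('c'): no match needed
  Position 6 ('b'): no match needed
  Position 7 ('b'): no match needed
Only matched 1/2 characters => not a subsequence

0


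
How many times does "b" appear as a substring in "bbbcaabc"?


Searching for "b" in "bbbcaabc"
Scanning each position:
  Position 0: "b" => MATCH
  Position 1: "b" => MATCH
  Position 2: "b" => MATCH
  Position 3: "c" => no
  Position 4: "a" => no
  Position 5: "a" => no
  Position 6: "b" => MATCH
  Position 7: "c" => no
Total occurrences: 4

4


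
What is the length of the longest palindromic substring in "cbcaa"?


Input: "cbcaa"
Checking substrings for palindromes:
  [0:3] "cbc" (len 3) => palindrome
  [3:5] "aa" (len 2) => palindrome
Longest palindromic substring: "cbc" with length 3

3


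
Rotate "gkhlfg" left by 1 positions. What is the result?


Input: "gkhlfg", rotate left by 1
First 1 characters: "g"
Remaining characters: "khlfg"
Concatenate remaining + first: "khlfg" + "g" = "khlfgg"

khlfgg


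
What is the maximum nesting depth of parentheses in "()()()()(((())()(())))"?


Input: "()()()()(((())()(())))"
Tracking depth:
  Position 0 '(': depth becomes 1
  Position 1 ')': depth becomes 0
  Position 2 '(': depth becomes 1
  Position 3 ')': depth becomes 0
  Position 4 '(': depth becomes 1
  Position 5 ')': depth becomes 0
  Position 6 '(': depth becomes 1
  Position 7 ')': depth becomes 0
  Position 8 '(': depth becomes 1
  Position 9 '(': depth becomes 2
  Position 10 '(': depth becomes 3
  Position 11 '(': depth becomes 4
  Position 12 ')': depth becomes 3
  Position 13 ')': depth becomes 2
  Position 14 '(': depth becomes 3
  Position 15 ')': depth becomes 2
  Position 16 '(': depth becomes 3
  Position 17 '(': depth becomes 4
  Position 18 ')': depth becomes 3
  Position 19 ')': depth becomes 2
  Position 20 ')': depth becomes 1
  Position 21 ')': depth becomes 0
Maximum depth reached: 4

4


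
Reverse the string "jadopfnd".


Input: jadopfnd
Reading characters right to left:
  Position 7: 'd'
  Position 6: 'n'
  Position 5: 'f'
  Position 4: 'p'
  Position 3: 'o'
  Position 2: 'd'
  Position 1: 'a'
  Position 0: 'j'
Reversed: dnfpodaj

dnfpodaj


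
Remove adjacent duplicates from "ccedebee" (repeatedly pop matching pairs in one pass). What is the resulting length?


Input: ccedebee
Stack-based adjacent duplicate removal:
  Read 'c': push. Stack: c
  Read 'c': matches stack top 'c' => pop. Stack: (empty)
  Read 'e': push. Stack: e
  Read 'd': push. Stack: ed
  Read 'e': push. Stack: ede
  Read 'b': push. Stack: edeb
  Read 'e': push. Stack: edebe
  Read 'e': matches stack top 'e' => pop. Stack: edeb
Final stack: "edeb" (length 4)

4


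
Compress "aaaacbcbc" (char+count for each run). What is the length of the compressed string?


Input: aaaacbcbc
Runs:
  'a' x 4 => "a4"
  'c' x 1 => "c1"
  'b' x 1 => "b1"
  'c' x 1 => "c1"
  'b' x 1 => "b1"
  'c' x 1 => "c1"
Compressed: "a4c1b1c1b1c1"
Compressed length: 12

12


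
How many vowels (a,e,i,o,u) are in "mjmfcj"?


Input: mjmfcj
Checking each character:
  'm' at position 0: consonant
  'j' at position 1: consonant
  'm' at position 2: consonant
  'f' at position 3: consonant
  'c' at position 4: consonant
  'j' at position 5: consonant
Total vowels: 0

0


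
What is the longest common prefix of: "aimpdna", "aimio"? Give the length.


Words: aimpdna, aimio
  Position 0: all 'a' => match
  Position 1: all 'i' => match
  Position 2: all 'm' => match
  Position 3: ('p', 'i') => mismatch, stop
LCP = "aim" (length 3)

3


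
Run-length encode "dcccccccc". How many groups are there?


Input: dcccccccc
Scanning for consecutive runs:
  Group 1: 'd' x 1 (positions 0-0)
  Group 2: 'c' x 8 (positions 1-8)
Total groups: 2

2


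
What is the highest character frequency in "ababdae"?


Input: ababdae
Character counts:
  'a': 3
  'b': 2
  'd': 1
  'e': 1
Maximum frequency: 3

3


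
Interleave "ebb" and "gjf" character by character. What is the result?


Interleaving "ebb" and "gjf":
  Position 0: 'e' from first, 'g' from second => "eg"
  Position 1: 'b' from first, 'j' from second => "bj"
  Position 2: 'b' from first, 'f' from second => "bf"
Result: egbjbf

egbjbf


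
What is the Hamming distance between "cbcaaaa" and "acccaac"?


Comparing "cbcaaaa" and "acccaac" position by position:
  Position 0: 'c' vs 'a' => differ
  Position 1: 'b' vs 'c' => differ
  Position 2: 'c' vs 'c' => same
  Position 3: 'a' vs 'c' => differ
  Position 4: 'a' vs 'a' => same
  Position 5: 'a' vs 'a' => same
  Position 6: 'a' vs 'c' => differ
Total differences (Hamming distance): 4

4


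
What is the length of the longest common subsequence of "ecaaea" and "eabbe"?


LCS of "ecaaea" and "eabbe"
DP table:
           e    a    b    b    e
      0    0    0    0    0    0
  e   0    1    1    1    1    1
  c   0    1    1    1    1    1
  a   0    1    2    2    2    2
  a   0    1    2    2    2    2
  e   0    1    2    2    2    3
  a   0    1    2    2    2    3
LCS length = dp[6][5] = 3

3


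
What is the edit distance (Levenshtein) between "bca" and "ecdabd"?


Computing edit distance: "bca" -> "ecdabd"
DP table:
           e    c    d    a    b    d
      0    1    2    3    4    5    6
  b   1    1    2    3    4    4    5
  c   2    2    1    2    3    4    5
  a   3    3    2    2    2    3    4
Edit distance = dp[3][6] = 4

4


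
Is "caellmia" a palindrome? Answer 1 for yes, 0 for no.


Input: caellmia
Reversed: aimlleac
  Compare pos 0 ('c') with pos 7 ('a'): MISMATCH
  Compare pos 1 ('a') with pos 6 ('i'): MISMATCH
  Compare pos 2 ('e') with pos 5 ('m'): MISMATCH
  Compare pos 3 ('l') with pos 4 ('l'): match
Result: not a palindrome

0


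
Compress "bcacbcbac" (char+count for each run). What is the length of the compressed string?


Input: bcacbcbac
Runs:
  'b' x 1 => "b1"
  'c' x 1 => "c1"
  'a' x 1 => "a1"
  'c' x 1 => "c1"
  'b' x 1 => "b1"
  'c' x 1 => "c1"
  'b' x 1 => "b1"
  'a' x 1 => "a1"
  'c' x 1 => "c1"
Compressed: "b1c1a1c1b1c1b1a1c1"
Compressed length: 18

18


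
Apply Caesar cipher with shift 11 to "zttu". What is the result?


Caesar cipher: shift "zttu" by 11
  'z' (pos 25) + 11 = pos 10 = 'k'
  't' (pos 19) + 11 = pos 4 = 'e'
  't' (pos 19) + 11 = pos 4 = 'e'
  'u' (pos 20) + 11 = pos 5 = 'f'
Result: keef

keef


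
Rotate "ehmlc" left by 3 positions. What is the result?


Input: "ehmlc", rotate left by 3
First 3 characters: "ehm"
Remaining characters: "lc"
Concatenate remaining + first: "lc" + "ehm" = "lcehm"

lcehm


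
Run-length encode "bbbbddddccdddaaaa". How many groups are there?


Input: bbbbddddccdddaaaa
Scanning for consecutive runs:
  Group 1: 'b' x 4 (positions 0-3)
  Group 2: 'd' x 4 (positions 4-7)
  Group 3: 'c' x 2 (positions 8-9)
  Group 4: 'd' x 3 (positions 10-12)
  Group 5: 'a' x 4 (positions 13-16)
Total groups: 5

5


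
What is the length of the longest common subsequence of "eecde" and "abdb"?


LCS of "eecde" and "abdb"
DP table:
           a    b    d    b
      0    0    0    0    0
  e   0    0    0    0    0
  e   0    0    0    0    0
  c   0    0    0    0    0
  d   0    0    0    1    1
  e   0    0    0    1    1
LCS length = dp[5][4] = 1

1


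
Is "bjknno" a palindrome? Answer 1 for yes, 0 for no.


Input: bjknno
Reversed: onnkjb
  Compare pos 0 ('b') with pos 5 ('o'): MISMATCH
  Compare pos 1 ('j') with pos 4 ('n'): MISMATCH
  Compare pos 2 ('k') with pos 3 ('n'): MISMATCH
Result: not a palindrome

0


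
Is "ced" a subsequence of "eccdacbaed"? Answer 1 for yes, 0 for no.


Check if "ced" is a subsequence of "eccdacbaed"
Greedy scan:
  Position 0 ('e'): no match needed
  Position 1 ('c'): matches sub[0] = 'c'
  Position 2 ('c'): no match needed
  Position 3 ('d'): no match needed
  Position 4 ('a'): no match needed
  Position 5 ('c'): no match needed
  Position 6 ('b'): no match needed
  Position 7 ('a'): no match needed
  Position 8 ('e'): matches sub[1] = 'e'
  Position 9 ('d'): matches sub[2] = 'd'
All 3 characters matched => is a subsequence

1
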